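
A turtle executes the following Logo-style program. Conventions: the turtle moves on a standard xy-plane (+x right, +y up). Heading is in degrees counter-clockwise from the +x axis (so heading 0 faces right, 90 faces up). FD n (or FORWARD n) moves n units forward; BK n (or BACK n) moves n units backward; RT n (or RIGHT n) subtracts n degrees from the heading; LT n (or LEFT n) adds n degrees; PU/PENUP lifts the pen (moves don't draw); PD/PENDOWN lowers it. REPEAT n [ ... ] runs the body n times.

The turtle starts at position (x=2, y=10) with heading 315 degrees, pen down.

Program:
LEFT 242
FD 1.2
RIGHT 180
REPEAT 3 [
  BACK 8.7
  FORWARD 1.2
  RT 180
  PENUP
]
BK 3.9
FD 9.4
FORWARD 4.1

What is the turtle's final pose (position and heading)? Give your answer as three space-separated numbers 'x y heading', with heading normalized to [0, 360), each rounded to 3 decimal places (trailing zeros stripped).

Executing turtle program step by step:
Start: pos=(2,10), heading=315, pen down
LT 242: heading 315 -> 197
FD 1.2: (2,10) -> (0.852,9.649) [heading=197, draw]
RT 180: heading 197 -> 17
REPEAT 3 [
  -- iteration 1/3 --
  BK 8.7: (0.852,9.649) -> (-7.467,7.106) [heading=17, draw]
  FD 1.2: (-7.467,7.106) -> (-6.32,7.456) [heading=17, draw]
  RT 180: heading 17 -> 197
  PU: pen up
  -- iteration 2/3 --
  BK 8.7: (-6.32,7.456) -> (2,10) [heading=197, move]
  FD 1.2: (2,10) -> (0.852,9.649) [heading=197, move]
  RT 180: heading 197 -> 17
  PU: pen up
  -- iteration 3/3 --
  BK 8.7: (0.852,9.649) -> (-7.467,7.106) [heading=17, move]
  FD 1.2: (-7.467,7.106) -> (-6.32,7.456) [heading=17, move]
  RT 180: heading 17 -> 197
  PU: pen up
]
BK 3.9: (-6.32,7.456) -> (-2.59,8.597) [heading=197, move]
FD 9.4: (-2.59,8.597) -> (-11.58,5.848) [heading=197, move]
FD 4.1: (-11.58,5.848) -> (-15.5,4.65) [heading=197, move]
Final: pos=(-15.5,4.65), heading=197, 3 segment(s) drawn

Answer: -15.5 4.65 197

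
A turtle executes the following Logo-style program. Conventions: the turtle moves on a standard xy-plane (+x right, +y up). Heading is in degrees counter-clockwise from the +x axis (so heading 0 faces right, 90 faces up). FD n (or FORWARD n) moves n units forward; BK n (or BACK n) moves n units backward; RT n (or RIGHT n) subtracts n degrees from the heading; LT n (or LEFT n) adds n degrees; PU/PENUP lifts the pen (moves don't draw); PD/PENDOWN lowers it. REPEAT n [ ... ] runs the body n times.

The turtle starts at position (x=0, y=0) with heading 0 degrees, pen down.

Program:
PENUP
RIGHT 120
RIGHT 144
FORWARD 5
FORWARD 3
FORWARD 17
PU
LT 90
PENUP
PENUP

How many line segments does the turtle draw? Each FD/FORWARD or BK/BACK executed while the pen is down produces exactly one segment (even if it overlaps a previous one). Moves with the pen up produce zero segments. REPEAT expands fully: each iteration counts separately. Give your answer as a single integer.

Answer: 0

Derivation:
Executing turtle program step by step:
Start: pos=(0,0), heading=0, pen down
PU: pen up
RT 120: heading 0 -> 240
RT 144: heading 240 -> 96
FD 5: (0,0) -> (-0.523,4.973) [heading=96, move]
FD 3: (-0.523,4.973) -> (-0.836,7.956) [heading=96, move]
FD 17: (-0.836,7.956) -> (-2.613,24.863) [heading=96, move]
PU: pen up
LT 90: heading 96 -> 186
PU: pen up
PU: pen up
Final: pos=(-2.613,24.863), heading=186, 0 segment(s) drawn
Segments drawn: 0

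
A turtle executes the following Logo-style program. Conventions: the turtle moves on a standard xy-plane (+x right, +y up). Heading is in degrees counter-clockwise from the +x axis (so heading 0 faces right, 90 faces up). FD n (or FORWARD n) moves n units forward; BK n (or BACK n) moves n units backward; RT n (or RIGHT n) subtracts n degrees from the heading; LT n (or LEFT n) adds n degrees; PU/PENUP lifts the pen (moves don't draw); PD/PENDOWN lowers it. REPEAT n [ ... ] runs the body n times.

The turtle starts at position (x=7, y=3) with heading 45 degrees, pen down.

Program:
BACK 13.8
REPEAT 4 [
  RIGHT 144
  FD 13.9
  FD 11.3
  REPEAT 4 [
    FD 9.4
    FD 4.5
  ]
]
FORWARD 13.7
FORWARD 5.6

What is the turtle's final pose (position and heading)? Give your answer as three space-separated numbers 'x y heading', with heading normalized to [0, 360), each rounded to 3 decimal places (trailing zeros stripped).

Executing turtle program step by step:
Start: pos=(7,3), heading=45, pen down
BK 13.8: (7,3) -> (-2.758,-6.758) [heading=45, draw]
REPEAT 4 [
  -- iteration 1/4 --
  RT 144: heading 45 -> 261
  FD 13.9: (-2.758,-6.758) -> (-4.933,-20.487) [heading=261, draw]
  FD 11.3: (-4.933,-20.487) -> (-6.7,-31.648) [heading=261, draw]
  REPEAT 4 [
    -- iteration 1/4 --
    FD 9.4: (-6.7,-31.648) -> (-8.171,-40.932) [heading=261, draw]
    FD 4.5: (-8.171,-40.932) -> (-8.875,-45.377) [heading=261, draw]
    -- iteration 2/4 --
    FD 9.4: (-8.875,-45.377) -> (-10.345,-54.661) [heading=261, draw]
    FD 4.5: (-10.345,-54.661) -> (-11.049,-59.106) [heading=261, draw]
    -- iteration 3/4 --
    FD 9.4: (-11.049,-59.106) -> (-12.52,-68.39) [heading=261, draw]
    FD 4.5: (-12.52,-68.39) -> (-13.224,-72.834) [heading=261, draw]
    -- iteration 4/4 --
    FD 9.4: (-13.224,-72.834) -> (-14.694,-82.119) [heading=261, draw]
    FD 4.5: (-14.694,-82.119) -> (-15.398,-86.563) [heading=261, draw]
  ]
  -- iteration 2/4 --
  RT 144: heading 261 -> 117
  FD 13.9: (-15.398,-86.563) -> (-21.708,-74.178) [heading=117, draw]
  FD 11.3: (-21.708,-74.178) -> (-26.839,-64.11) [heading=117, draw]
  REPEAT 4 [
    -- iteration 1/4 --
    FD 9.4: (-26.839,-64.11) -> (-31.106,-55.734) [heading=117, draw]
    FD 4.5: (-31.106,-55.734) -> (-33.149,-51.725) [heading=117, draw]
    -- iteration 2/4 --
    FD 9.4: (-33.149,-51.725) -> (-37.417,-43.349) [heading=117, draw]
    FD 4.5: (-37.417,-43.349) -> (-39.459,-39.34) [heading=117, draw]
    -- iteration 3/4 --
    FD 9.4: (-39.459,-39.34) -> (-43.727,-30.964) [heading=117, draw]
    FD 4.5: (-43.727,-30.964) -> (-45.77,-26.955) [heading=117, draw]
    -- iteration 4/4 --
    FD 9.4: (-45.77,-26.955) -> (-50.037,-18.579) [heading=117, draw]
    FD 4.5: (-50.037,-18.579) -> (-52.08,-14.57) [heading=117, draw]
  ]
  -- iteration 3/4 --
  RT 144: heading 117 -> 333
  FD 13.9: (-52.08,-14.57) -> (-39.695,-20.88) [heading=333, draw]
  FD 11.3: (-39.695,-20.88) -> (-29.627,-26.011) [heading=333, draw]
  REPEAT 4 [
    -- iteration 1/4 --
    FD 9.4: (-29.627,-26.011) -> (-21.252,-30.278) [heading=333, draw]
    FD 4.5: (-21.252,-30.278) -> (-17.242,-32.321) [heading=333, draw]
    -- iteration 2/4 --
    FD 9.4: (-17.242,-32.321) -> (-8.867,-36.589) [heading=333, draw]
    FD 4.5: (-8.867,-36.589) -> (-4.857,-38.631) [heading=333, draw]
    -- iteration 3/4 --
    FD 9.4: (-4.857,-38.631) -> (3.518,-42.899) [heading=333, draw]
    FD 4.5: (3.518,-42.899) -> (7.528,-44.942) [heading=333, draw]
    -- iteration 4/4 --
    FD 9.4: (7.528,-44.942) -> (15.903,-49.209) [heading=333, draw]
    FD 4.5: (15.903,-49.209) -> (19.913,-51.252) [heading=333, draw]
  ]
  -- iteration 4/4 --
  RT 144: heading 333 -> 189
  FD 13.9: (19.913,-51.252) -> (6.184,-53.427) [heading=189, draw]
  FD 11.3: (6.184,-53.427) -> (-4.977,-55.195) [heading=189, draw]
  REPEAT 4 [
    -- iteration 1/4 --
    FD 9.4: (-4.977,-55.195) -> (-14.261,-56.665) [heading=189, draw]
    FD 4.5: (-14.261,-56.665) -> (-18.706,-57.369) [heading=189, draw]
    -- iteration 2/4 --
    FD 9.4: (-18.706,-57.369) -> (-27.99,-58.839) [heading=189, draw]
    FD 4.5: (-27.99,-58.839) -> (-32.435,-59.543) [heading=189, draw]
    -- iteration 3/4 --
    FD 9.4: (-32.435,-59.543) -> (-41.719,-61.014) [heading=189, draw]
    FD 4.5: (-41.719,-61.014) -> (-46.163,-61.718) [heading=189, draw]
    -- iteration 4/4 --
    FD 9.4: (-46.163,-61.718) -> (-55.448,-63.188) [heading=189, draw]
    FD 4.5: (-55.448,-63.188) -> (-59.892,-63.892) [heading=189, draw]
  ]
]
FD 13.7: (-59.892,-63.892) -> (-73.424,-66.035) [heading=189, draw]
FD 5.6: (-73.424,-66.035) -> (-78.955,-66.911) [heading=189, draw]
Final: pos=(-78.955,-66.911), heading=189, 43 segment(s) drawn

Answer: -78.955 -66.911 189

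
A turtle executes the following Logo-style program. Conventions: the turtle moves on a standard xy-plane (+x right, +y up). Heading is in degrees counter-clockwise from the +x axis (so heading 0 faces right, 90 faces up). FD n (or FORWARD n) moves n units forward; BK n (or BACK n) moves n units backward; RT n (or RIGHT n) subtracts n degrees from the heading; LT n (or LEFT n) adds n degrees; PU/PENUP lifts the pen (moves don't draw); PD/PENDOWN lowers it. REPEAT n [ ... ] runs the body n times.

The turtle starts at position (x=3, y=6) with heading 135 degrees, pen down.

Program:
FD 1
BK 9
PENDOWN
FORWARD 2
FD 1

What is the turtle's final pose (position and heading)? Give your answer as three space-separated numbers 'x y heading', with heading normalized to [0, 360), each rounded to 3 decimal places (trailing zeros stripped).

Answer: 6.536 2.464 135

Derivation:
Executing turtle program step by step:
Start: pos=(3,6), heading=135, pen down
FD 1: (3,6) -> (2.293,6.707) [heading=135, draw]
BK 9: (2.293,6.707) -> (8.657,0.343) [heading=135, draw]
PD: pen down
FD 2: (8.657,0.343) -> (7.243,1.757) [heading=135, draw]
FD 1: (7.243,1.757) -> (6.536,2.464) [heading=135, draw]
Final: pos=(6.536,2.464), heading=135, 4 segment(s) drawn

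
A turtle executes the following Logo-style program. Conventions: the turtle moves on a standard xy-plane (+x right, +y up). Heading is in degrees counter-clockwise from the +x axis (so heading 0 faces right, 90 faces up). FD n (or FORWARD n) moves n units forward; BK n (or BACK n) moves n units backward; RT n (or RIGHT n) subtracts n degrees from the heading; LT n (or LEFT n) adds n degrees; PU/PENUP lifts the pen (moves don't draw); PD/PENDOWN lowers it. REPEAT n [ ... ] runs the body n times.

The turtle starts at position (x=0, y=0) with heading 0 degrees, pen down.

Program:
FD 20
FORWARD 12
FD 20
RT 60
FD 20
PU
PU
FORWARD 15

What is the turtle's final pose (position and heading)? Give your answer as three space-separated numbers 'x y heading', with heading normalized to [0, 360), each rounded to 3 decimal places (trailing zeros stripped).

Executing turtle program step by step:
Start: pos=(0,0), heading=0, pen down
FD 20: (0,0) -> (20,0) [heading=0, draw]
FD 12: (20,0) -> (32,0) [heading=0, draw]
FD 20: (32,0) -> (52,0) [heading=0, draw]
RT 60: heading 0 -> 300
FD 20: (52,0) -> (62,-17.321) [heading=300, draw]
PU: pen up
PU: pen up
FD 15: (62,-17.321) -> (69.5,-30.311) [heading=300, move]
Final: pos=(69.5,-30.311), heading=300, 4 segment(s) drawn

Answer: 69.5 -30.311 300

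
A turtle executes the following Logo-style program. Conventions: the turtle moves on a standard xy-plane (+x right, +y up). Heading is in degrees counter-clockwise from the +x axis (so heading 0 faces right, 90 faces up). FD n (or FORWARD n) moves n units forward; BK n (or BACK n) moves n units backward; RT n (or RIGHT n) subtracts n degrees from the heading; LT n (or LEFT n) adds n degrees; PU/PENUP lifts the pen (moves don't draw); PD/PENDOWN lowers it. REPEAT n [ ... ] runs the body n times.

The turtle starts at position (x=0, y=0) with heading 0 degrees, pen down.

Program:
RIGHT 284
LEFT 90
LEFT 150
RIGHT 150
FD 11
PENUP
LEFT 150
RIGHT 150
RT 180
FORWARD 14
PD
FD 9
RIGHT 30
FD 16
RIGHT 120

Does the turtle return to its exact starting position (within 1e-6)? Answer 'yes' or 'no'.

Executing turtle program step by step:
Start: pos=(0,0), heading=0, pen down
RT 284: heading 0 -> 76
LT 90: heading 76 -> 166
LT 150: heading 166 -> 316
RT 150: heading 316 -> 166
FD 11: (0,0) -> (-10.673,2.661) [heading=166, draw]
PU: pen up
LT 150: heading 166 -> 316
RT 150: heading 316 -> 166
RT 180: heading 166 -> 346
FD 14: (-10.673,2.661) -> (2.911,-0.726) [heading=346, move]
PD: pen down
FD 9: (2.911,-0.726) -> (11.644,-2.903) [heading=346, draw]
RT 30: heading 346 -> 316
FD 16: (11.644,-2.903) -> (23.153,-14.018) [heading=316, draw]
RT 120: heading 316 -> 196
Final: pos=(23.153,-14.018), heading=196, 3 segment(s) drawn

Start position: (0, 0)
Final position: (23.153, -14.018)
Distance = 27.066; >= 1e-6 -> NOT closed

Answer: no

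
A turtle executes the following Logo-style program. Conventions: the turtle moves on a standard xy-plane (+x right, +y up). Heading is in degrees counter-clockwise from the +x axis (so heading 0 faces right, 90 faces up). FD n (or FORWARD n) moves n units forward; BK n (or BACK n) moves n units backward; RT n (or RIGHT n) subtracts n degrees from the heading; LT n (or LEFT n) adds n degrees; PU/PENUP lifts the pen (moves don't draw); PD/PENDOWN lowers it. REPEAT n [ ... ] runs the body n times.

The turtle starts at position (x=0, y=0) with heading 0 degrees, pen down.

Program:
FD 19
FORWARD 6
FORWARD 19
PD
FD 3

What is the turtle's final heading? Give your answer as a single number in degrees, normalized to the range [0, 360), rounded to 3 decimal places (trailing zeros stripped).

Answer: 0

Derivation:
Executing turtle program step by step:
Start: pos=(0,0), heading=0, pen down
FD 19: (0,0) -> (19,0) [heading=0, draw]
FD 6: (19,0) -> (25,0) [heading=0, draw]
FD 19: (25,0) -> (44,0) [heading=0, draw]
PD: pen down
FD 3: (44,0) -> (47,0) [heading=0, draw]
Final: pos=(47,0), heading=0, 4 segment(s) drawn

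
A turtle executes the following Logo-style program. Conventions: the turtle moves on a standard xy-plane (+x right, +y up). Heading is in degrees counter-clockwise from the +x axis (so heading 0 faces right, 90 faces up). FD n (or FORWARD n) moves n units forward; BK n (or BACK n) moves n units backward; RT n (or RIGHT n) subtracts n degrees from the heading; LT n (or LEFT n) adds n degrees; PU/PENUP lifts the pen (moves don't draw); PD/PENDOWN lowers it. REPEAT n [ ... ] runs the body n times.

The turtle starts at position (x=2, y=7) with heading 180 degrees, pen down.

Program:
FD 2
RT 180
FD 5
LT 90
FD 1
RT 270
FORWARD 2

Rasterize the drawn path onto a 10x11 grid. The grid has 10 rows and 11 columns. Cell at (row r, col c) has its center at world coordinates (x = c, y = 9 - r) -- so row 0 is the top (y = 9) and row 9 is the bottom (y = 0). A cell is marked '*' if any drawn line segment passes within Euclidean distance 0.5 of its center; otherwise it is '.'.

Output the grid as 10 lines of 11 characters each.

Segment 0: (2,7) -> (0,7)
Segment 1: (0,7) -> (5,7)
Segment 2: (5,7) -> (5,8)
Segment 3: (5,8) -> (3,8)

Answer: ...........
...***.....
******.....
...........
...........
...........
...........
...........
...........
...........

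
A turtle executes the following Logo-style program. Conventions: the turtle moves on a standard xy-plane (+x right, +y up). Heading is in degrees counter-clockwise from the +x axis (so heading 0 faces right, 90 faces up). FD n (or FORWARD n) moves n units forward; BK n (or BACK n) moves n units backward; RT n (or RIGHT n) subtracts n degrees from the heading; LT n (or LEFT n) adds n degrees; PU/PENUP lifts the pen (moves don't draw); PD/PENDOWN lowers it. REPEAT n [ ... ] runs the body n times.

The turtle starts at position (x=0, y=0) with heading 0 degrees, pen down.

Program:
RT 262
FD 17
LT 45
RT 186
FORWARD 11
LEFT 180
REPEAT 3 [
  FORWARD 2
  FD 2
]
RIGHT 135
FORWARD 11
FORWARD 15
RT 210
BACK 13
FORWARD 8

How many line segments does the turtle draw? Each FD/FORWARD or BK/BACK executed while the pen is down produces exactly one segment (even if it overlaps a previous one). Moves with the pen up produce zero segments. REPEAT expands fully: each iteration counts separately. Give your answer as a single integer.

Answer: 12

Derivation:
Executing turtle program step by step:
Start: pos=(0,0), heading=0, pen down
RT 262: heading 0 -> 98
FD 17: (0,0) -> (-2.366,16.835) [heading=98, draw]
LT 45: heading 98 -> 143
RT 186: heading 143 -> 317
FD 11: (-2.366,16.835) -> (5.679,9.333) [heading=317, draw]
LT 180: heading 317 -> 137
REPEAT 3 [
  -- iteration 1/3 --
  FD 2: (5.679,9.333) -> (4.216,10.697) [heading=137, draw]
  FD 2: (4.216,10.697) -> (2.754,12.061) [heading=137, draw]
  -- iteration 2/3 --
  FD 2: (2.754,12.061) -> (1.291,13.425) [heading=137, draw]
  FD 2: (1.291,13.425) -> (-0.172,14.789) [heading=137, draw]
  -- iteration 3/3 --
  FD 2: (-0.172,14.789) -> (-1.635,16.153) [heading=137, draw]
  FD 2: (-1.635,16.153) -> (-3.097,17.517) [heading=137, draw]
]
RT 135: heading 137 -> 2
FD 11: (-3.097,17.517) -> (7.896,17.9) [heading=2, draw]
FD 15: (7.896,17.9) -> (22.887,18.424) [heading=2, draw]
RT 210: heading 2 -> 152
BK 13: (22.887,18.424) -> (34.365,12.321) [heading=152, draw]
FD 8: (34.365,12.321) -> (27.302,16.077) [heading=152, draw]
Final: pos=(27.302,16.077), heading=152, 12 segment(s) drawn
Segments drawn: 12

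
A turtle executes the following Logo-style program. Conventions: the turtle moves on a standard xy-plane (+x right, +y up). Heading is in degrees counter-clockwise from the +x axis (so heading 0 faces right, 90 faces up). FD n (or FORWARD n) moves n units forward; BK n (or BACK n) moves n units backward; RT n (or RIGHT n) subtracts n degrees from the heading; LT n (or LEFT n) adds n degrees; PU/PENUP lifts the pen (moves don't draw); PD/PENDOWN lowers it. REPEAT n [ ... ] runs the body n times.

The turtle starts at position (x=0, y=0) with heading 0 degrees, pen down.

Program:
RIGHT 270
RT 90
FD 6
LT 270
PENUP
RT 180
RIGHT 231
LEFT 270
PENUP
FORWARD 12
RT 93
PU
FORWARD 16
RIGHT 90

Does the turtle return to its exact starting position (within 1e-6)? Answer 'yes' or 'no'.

Executing turtle program step by step:
Start: pos=(0,0), heading=0, pen down
RT 270: heading 0 -> 90
RT 90: heading 90 -> 0
FD 6: (0,0) -> (6,0) [heading=0, draw]
LT 270: heading 0 -> 270
PU: pen up
RT 180: heading 270 -> 90
RT 231: heading 90 -> 219
LT 270: heading 219 -> 129
PU: pen up
FD 12: (6,0) -> (-1.552,9.326) [heading=129, move]
RT 93: heading 129 -> 36
PU: pen up
FD 16: (-1.552,9.326) -> (11.392,18.73) [heading=36, move]
RT 90: heading 36 -> 306
Final: pos=(11.392,18.73), heading=306, 1 segment(s) drawn

Start position: (0, 0)
Final position: (11.392, 18.73)
Distance = 21.923; >= 1e-6 -> NOT closed

Answer: no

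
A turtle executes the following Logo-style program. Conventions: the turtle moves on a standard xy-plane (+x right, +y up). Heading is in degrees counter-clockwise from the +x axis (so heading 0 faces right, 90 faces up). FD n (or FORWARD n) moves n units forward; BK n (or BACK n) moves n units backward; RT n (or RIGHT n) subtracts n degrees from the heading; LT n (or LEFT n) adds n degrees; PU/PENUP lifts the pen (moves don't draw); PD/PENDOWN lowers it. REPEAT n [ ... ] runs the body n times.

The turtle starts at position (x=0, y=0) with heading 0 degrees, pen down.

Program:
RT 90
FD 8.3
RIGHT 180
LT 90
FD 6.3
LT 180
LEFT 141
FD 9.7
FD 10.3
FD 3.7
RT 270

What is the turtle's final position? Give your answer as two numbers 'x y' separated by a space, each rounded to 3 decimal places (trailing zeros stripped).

Executing turtle program step by step:
Start: pos=(0,0), heading=0, pen down
RT 90: heading 0 -> 270
FD 8.3: (0,0) -> (0,-8.3) [heading=270, draw]
RT 180: heading 270 -> 90
LT 90: heading 90 -> 180
FD 6.3: (0,-8.3) -> (-6.3,-8.3) [heading=180, draw]
LT 180: heading 180 -> 0
LT 141: heading 0 -> 141
FD 9.7: (-6.3,-8.3) -> (-13.838,-2.196) [heading=141, draw]
FD 10.3: (-13.838,-2.196) -> (-21.843,4.286) [heading=141, draw]
FD 3.7: (-21.843,4.286) -> (-24.718,6.615) [heading=141, draw]
RT 270: heading 141 -> 231
Final: pos=(-24.718,6.615), heading=231, 5 segment(s) drawn

Answer: -24.718 6.615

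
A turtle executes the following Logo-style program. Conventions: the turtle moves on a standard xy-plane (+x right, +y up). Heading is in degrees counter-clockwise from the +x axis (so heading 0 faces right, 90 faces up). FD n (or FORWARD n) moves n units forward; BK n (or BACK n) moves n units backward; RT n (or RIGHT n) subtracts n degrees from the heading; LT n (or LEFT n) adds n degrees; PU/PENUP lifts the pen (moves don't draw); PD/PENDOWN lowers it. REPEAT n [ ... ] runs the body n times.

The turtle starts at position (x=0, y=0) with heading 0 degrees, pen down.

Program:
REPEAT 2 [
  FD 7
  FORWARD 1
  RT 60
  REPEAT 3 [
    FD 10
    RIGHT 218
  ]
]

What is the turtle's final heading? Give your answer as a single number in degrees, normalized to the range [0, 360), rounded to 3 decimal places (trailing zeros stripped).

Answer: 12

Derivation:
Executing turtle program step by step:
Start: pos=(0,0), heading=0, pen down
REPEAT 2 [
  -- iteration 1/2 --
  FD 7: (0,0) -> (7,0) [heading=0, draw]
  FD 1: (7,0) -> (8,0) [heading=0, draw]
  RT 60: heading 0 -> 300
  REPEAT 3 [
    -- iteration 1/3 --
    FD 10: (8,0) -> (13,-8.66) [heading=300, draw]
    RT 218: heading 300 -> 82
    -- iteration 2/3 --
    FD 10: (13,-8.66) -> (14.392,1.242) [heading=82, draw]
    RT 218: heading 82 -> 224
    -- iteration 3/3 --
    FD 10: (14.392,1.242) -> (7.198,-5.704) [heading=224, draw]
    RT 218: heading 224 -> 6
  ]
  -- iteration 2/2 --
  FD 7: (7.198,-5.704) -> (14.16,-4.972) [heading=6, draw]
  FD 1: (14.16,-4.972) -> (15.155,-4.868) [heading=6, draw]
  RT 60: heading 6 -> 306
  REPEAT 3 [
    -- iteration 1/3 --
    FD 10: (15.155,-4.868) -> (21.032,-12.958) [heading=306, draw]
    RT 218: heading 306 -> 88
    -- iteration 2/3 --
    FD 10: (21.032,-12.958) -> (21.381,-2.964) [heading=88, draw]
    RT 218: heading 88 -> 230
    -- iteration 3/3 --
    FD 10: (21.381,-2.964) -> (14.953,-10.625) [heading=230, draw]
    RT 218: heading 230 -> 12
  ]
]
Final: pos=(14.953,-10.625), heading=12, 10 segment(s) drawn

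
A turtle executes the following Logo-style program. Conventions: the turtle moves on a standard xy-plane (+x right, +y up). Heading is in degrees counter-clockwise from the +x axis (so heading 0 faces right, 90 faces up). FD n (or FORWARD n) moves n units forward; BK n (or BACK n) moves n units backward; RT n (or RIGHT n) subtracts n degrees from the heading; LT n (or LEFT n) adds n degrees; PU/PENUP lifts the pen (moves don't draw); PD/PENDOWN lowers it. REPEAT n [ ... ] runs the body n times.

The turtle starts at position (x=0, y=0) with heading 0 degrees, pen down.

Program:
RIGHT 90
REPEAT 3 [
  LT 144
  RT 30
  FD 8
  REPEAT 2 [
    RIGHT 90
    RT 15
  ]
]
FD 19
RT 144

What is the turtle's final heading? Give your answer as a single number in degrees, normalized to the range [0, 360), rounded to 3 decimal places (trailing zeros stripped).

Executing turtle program step by step:
Start: pos=(0,0), heading=0, pen down
RT 90: heading 0 -> 270
REPEAT 3 [
  -- iteration 1/3 --
  LT 144: heading 270 -> 54
  RT 30: heading 54 -> 24
  FD 8: (0,0) -> (7.308,3.254) [heading=24, draw]
  REPEAT 2 [
    -- iteration 1/2 --
    RT 90: heading 24 -> 294
    RT 15: heading 294 -> 279
    -- iteration 2/2 --
    RT 90: heading 279 -> 189
    RT 15: heading 189 -> 174
  ]
  -- iteration 2/3 --
  LT 144: heading 174 -> 318
  RT 30: heading 318 -> 288
  FD 8: (7.308,3.254) -> (9.78,-4.355) [heading=288, draw]
  REPEAT 2 [
    -- iteration 1/2 --
    RT 90: heading 288 -> 198
    RT 15: heading 198 -> 183
    -- iteration 2/2 --
    RT 90: heading 183 -> 93
    RT 15: heading 93 -> 78
  ]
  -- iteration 3/3 --
  LT 144: heading 78 -> 222
  RT 30: heading 222 -> 192
  FD 8: (9.78,-4.355) -> (1.955,-6.018) [heading=192, draw]
  REPEAT 2 [
    -- iteration 1/2 --
    RT 90: heading 192 -> 102
    RT 15: heading 102 -> 87
    -- iteration 2/2 --
    RT 90: heading 87 -> 357
    RT 15: heading 357 -> 342
  ]
]
FD 19: (1.955,-6.018) -> (20.025,-11.889) [heading=342, draw]
RT 144: heading 342 -> 198
Final: pos=(20.025,-11.889), heading=198, 4 segment(s) drawn

Answer: 198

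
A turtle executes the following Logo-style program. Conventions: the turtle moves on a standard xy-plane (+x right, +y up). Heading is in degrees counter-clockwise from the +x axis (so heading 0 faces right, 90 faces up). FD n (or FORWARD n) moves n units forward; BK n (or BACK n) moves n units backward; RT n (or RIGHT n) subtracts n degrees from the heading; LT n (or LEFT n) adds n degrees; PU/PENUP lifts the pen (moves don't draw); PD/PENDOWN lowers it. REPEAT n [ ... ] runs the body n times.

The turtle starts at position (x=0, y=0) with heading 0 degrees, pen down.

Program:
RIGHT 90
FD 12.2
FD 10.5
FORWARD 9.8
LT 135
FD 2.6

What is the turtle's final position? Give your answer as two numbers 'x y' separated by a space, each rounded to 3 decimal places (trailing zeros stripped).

Answer: 1.838 -30.662

Derivation:
Executing turtle program step by step:
Start: pos=(0,0), heading=0, pen down
RT 90: heading 0 -> 270
FD 12.2: (0,0) -> (0,-12.2) [heading=270, draw]
FD 10.5: (0,-12.2) -> (0,-22.7) [heading=270, draw]
FD 9.8: (0,-22.7) -> (0,-32.5) [heading=270, draw]
LT 135: heading 270 -> 45
FD 2.6: (0,-32.5) -> (1.838,-30.662) [heading=45, draw]
Final: pos=(1.838,-30.662), heading=45, 4 segment(s) drawn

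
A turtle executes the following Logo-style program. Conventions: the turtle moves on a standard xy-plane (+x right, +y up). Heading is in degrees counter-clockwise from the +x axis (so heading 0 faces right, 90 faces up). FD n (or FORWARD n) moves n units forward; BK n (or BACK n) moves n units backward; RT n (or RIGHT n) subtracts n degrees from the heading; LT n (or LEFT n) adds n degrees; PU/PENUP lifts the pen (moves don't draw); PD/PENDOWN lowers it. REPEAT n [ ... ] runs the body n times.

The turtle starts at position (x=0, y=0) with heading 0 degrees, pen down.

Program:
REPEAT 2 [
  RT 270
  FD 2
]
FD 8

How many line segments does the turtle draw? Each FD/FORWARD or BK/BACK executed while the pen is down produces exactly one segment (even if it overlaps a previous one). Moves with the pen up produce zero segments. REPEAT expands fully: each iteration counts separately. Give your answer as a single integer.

Answer: 3

Derivation:
Executing turtle program step by step:
Start: pos=(0,0), heading=0, pen down
REPEAT 2 [
  -- iteration 1/2 --
  RT 270: heading 0 -> 90
  FD 2: (0,0) -> (0,2) [heading=90, draw]
  -- iteration 2/2 --
  RT 270: heading 90 -> 180
  FD 2: (0,2) -> (-2,2) [heading=180, draw]
]
FD 8: (-2,2) -> (-10,2) [heading=180, draw]
Final: pos=(-10,2), heading=180, 3 segment(s) drawn
Segments drawn: 3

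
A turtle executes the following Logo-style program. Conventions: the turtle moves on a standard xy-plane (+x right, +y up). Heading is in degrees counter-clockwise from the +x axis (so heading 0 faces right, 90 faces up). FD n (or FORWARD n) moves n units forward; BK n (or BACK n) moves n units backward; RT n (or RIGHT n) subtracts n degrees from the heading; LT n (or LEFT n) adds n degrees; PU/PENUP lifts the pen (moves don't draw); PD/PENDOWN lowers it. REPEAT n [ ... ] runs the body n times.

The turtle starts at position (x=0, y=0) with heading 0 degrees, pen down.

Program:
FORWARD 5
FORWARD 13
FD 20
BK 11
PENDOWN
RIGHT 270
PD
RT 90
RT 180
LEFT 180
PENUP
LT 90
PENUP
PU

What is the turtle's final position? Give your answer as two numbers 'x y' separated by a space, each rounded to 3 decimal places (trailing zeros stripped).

Executing turtle program step by step:
Start: pos=(0,0), heading=0, pen down
FD 5: (0,0) -> (5,0) [heading=0, draw]
FD 13: (5,0) -> (18,0) [heading=0, draw]
FD 20: (18,0) -> (38,0) [heading=0, draw]
BK 11: (38,0) -> (27,0) [heading=0, draw]
PD: pen down
RT 270: heading 0 -> 90
PD: pen down
RT 90: heading 90 -> 0
RT 180: heading 0 -> 180
LT 180: heading 180 -> 0
PU: pen up
LT 90: heading 0 -> 90
PU: pen up
PU: pen up
Final: pos=(27,0), heading=90, 4 segment(s) drawn

Answer: 27 0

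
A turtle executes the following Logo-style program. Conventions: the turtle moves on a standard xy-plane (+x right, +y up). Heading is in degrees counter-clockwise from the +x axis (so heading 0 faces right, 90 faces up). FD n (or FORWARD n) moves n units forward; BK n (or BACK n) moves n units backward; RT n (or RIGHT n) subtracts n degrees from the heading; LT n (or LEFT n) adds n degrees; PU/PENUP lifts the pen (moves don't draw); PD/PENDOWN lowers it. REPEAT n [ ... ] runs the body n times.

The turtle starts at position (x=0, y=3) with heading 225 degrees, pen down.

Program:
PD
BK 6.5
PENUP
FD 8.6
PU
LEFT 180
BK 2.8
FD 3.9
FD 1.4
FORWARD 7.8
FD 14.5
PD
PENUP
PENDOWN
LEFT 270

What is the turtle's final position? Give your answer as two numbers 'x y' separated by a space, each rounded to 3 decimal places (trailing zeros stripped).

Answer: 16.051 19.051

Derivation:
Executing turtle program step by step:
Start: pos=(0,3), heading=225, pen down
PD: pen down
BK 6.5: (0,3) -> (4.596,7.596) [heading=225, draw]
PU: pen up
FD 8.6: (4.596,7.596) -> (-1.485,1.515) [heading=225, move]
PU: pen up
LT 180: heading 225 -> 45
BK 2.8: (-1.485,1.515) -> (-3.465,-0.465) [heading=45, move]
FD 3.9: (-3.465,-0.465) -> (-0.707,2.293) [heading=45, move]
FD 1.4: (-0.707,2.293) -> (0.283,3.283) [heading=45, move]
FD 7.8: (0.283,3.283) -> (5.798,8.798) [heading=45, move]
FD 14.5: (5.798,8.798) -> (16.051,19.051) [heading=45, move]
PD: pen down
PU: pen up
PD: pen down
LT 270: heading 45 -> 315
Final: pos=(16.051,19.051), heading=315, 1 segment(s) drawn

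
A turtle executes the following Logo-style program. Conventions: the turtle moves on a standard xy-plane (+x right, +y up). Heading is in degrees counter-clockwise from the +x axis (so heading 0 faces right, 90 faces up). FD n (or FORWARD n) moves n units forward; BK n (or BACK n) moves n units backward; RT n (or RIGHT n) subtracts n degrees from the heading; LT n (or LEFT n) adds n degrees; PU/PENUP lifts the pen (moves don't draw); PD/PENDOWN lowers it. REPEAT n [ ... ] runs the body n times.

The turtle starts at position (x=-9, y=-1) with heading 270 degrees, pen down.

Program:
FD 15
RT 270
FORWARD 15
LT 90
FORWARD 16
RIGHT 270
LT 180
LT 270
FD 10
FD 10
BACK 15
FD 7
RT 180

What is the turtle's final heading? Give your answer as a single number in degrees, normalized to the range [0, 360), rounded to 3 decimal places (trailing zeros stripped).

Answer: 90

Derivation:
Executing turtle program step by step:
Start: pos=(-9,-1), heading=270, pen down
FD 15: (-9,-1) -> (-9,-16) [heading=270, draw]
RT 270: heading 270 -> 0
FD 15: (-9,-16) -> (6,-16) [heading=0, draw]
LT 90: heading 0 -> 90
FD 16: (6,-16) -> (6,0) [heading=90, draw]
RT 270: heading 90 -> 180
LT 180: heading 180 -> 0
LT 270: heading 0 -> 270
FD 10: (6,0) -> (6,-10) [heading=270, draw]
FD 10: (6,-10) -> (6,-20) [heading=270, draw]
BK 15: (6,-20) -> (6,-5) [heading=270, draw]
FD 7: (6,-5) -> (6,-12) [heading=270, draw]
RT 180: heading 270 -> 90
Final: pos=(6,-12), heading=90, 7 segment(s) drawn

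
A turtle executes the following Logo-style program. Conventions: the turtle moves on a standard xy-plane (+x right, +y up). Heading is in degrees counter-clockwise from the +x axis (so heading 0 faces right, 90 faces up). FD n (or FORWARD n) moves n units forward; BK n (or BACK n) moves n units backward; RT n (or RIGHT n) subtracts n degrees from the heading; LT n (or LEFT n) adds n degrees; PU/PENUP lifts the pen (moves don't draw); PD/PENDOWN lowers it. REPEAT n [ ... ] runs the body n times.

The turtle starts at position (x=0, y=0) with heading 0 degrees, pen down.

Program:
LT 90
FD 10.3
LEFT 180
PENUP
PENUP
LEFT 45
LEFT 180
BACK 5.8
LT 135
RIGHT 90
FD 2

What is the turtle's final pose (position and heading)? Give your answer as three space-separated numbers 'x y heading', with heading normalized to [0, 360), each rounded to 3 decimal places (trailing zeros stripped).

Executing turtle program step by step:
Start: pos=(0,0), heading=0, pen down
LT 90: heading 0 -> 90
FD 10.3: (0,0) -> (0,10.3) [heading=90, draw]
LT 180: heading 90 -> 270
PU: pen up
PU: pen up
LT 45: heading 270 -> 315
LT 180: heading 315 -> 135
BK 5.8: (0,10.3) -> (4.101,6.199) [heading=135, move]
LT 135: heading 135 -> 270
RT 90: heading 270 -> 180
FD 2: (4.101,6.199) -> (2.101,6.199) [heading=180, move]
Final: pos=(2.101,6.199), heading=180, 1 segment(s) drawn

Answer: 2.101 6.199 180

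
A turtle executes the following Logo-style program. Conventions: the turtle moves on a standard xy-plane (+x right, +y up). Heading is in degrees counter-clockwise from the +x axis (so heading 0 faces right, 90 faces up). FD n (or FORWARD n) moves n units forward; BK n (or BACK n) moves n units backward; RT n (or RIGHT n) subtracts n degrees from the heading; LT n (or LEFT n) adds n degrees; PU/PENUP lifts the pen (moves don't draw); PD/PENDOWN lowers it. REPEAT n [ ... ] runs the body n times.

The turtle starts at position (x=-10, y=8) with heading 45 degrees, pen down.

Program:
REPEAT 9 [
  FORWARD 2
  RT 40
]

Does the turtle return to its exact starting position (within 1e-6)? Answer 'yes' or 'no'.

Answer: yes

Derivation:
Executing turtle program step by step:
Start: pos=(-10,8), heading=45, pen down
REPEAT 9 [
  -- iteration 1/9 --
  FD 2: (-10,8) -> (-8.586,9.414) [heading=45, draw]
  RT 40: heading 45 -> 5
  -- iteration 2/9 --
  FD 2: (-8.586,9.414) -> (-6.593,9.589) [heading=5, draw]
  RT 40: heading 5 -> 325
  -- iteration 3/9 --
  FD 2: (-6.593,9.589) -> (-4.955,8.441) [heading=325, draw]
  RT 40: heading 325 -> 285
  -- iteration 4/9 --
  FD 2: (-4.955,8.441) -> (-4.437,6.51) [heading=285, draw]
  RT 40: heading 285 -> 245
  -- iteration 5/9 --
  FD 2: (-4.437,6.51) -> (-5.283,4.697) [heading=245, draw]
  RT 40: heading 245 -> 205
  -- iteration 6/9 --
  FD 2: (-5.283,4.697) -> (-7.095,3.852) [heading=205, draw]
  RT 40: heading 205 -> 165
  -- iteration 7/9 --
  FD 2: (-7.095,3.852) -> (-9.027,4.369) [heading=165, draw]
  RT 40: heading 165 -> 125
  -- iteration 8/9 --
  FD 2: (-9.027,4.369) -> (-10.174,6.008) [heading=125, draw]
  RT 40: heading 125 -> 85
  -- iteration 9/9 --
  FD 2: (-10.174,6.008) -> (-10,8) [heading=85, draw]
  RT 40: heading 85 -> 45
]
Final: pos=(-10,8), heading=45, 9 segment(s) drawn

Start position: (-10, 8)
Final position: (-10, 8)
Distance = 0; < 1e-6 -> CLOSED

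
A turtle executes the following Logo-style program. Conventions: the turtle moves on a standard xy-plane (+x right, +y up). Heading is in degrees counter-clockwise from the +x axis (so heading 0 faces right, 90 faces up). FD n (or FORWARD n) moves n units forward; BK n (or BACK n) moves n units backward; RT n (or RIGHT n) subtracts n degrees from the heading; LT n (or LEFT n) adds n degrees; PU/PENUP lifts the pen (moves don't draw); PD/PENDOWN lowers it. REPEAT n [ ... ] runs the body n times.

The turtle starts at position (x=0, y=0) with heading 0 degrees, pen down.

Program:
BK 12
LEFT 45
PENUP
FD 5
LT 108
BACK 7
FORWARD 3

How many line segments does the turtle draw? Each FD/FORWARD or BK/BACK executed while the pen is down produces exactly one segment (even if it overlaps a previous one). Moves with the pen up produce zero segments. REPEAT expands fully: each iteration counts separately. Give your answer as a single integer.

Answer: 1

Derivation:
Executing turtle program step by step:
Start: pos=(0,0), heading=0, pen down
BK 12: (0,0) -> (-12,0) [heading=0, draw]
LT 45: heading 0 -> 45
PU: pen up
FD 5: (-12,0) -> (-8.464,3.536) [heading=45, move]
LT 108: heading 45 -> 153
BK 7: (-8.464,3.536) -> (-2.227,0.358) [heading=153, move]
FD 3: (-2.227,0.358) -> (-4.9,1.72) [heading=153, move]
Final: pos=(-4.9,1.72), heading=153, 1 segment(s) drawn
Segments drawn: 1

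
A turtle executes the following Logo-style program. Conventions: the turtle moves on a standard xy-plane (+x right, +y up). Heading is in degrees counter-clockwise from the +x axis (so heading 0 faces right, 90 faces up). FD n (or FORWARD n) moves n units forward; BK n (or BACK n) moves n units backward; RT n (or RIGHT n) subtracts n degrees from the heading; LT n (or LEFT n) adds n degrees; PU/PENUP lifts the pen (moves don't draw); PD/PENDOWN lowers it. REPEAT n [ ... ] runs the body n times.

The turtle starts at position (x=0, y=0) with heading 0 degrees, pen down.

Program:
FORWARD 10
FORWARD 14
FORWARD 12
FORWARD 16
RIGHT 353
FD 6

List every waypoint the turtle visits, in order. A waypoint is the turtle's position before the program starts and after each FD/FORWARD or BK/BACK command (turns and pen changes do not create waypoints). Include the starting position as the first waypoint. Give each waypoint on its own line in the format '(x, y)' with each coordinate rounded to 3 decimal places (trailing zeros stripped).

Executing turtle program step by step:
Start: pos=(0,0), heading=0, pen down
FD 10: (0,0) -> (10,0) [heading=0, draw]
FD 14: (10,0) -> (24,0) [heading=0, draw]
FD 12: (24,0) -> (36,0) [heading=0, draw]
FD 16: (36,0) -> (52,0) [heading=0, draw]
RT 353: heading 0 -> 7
FD 6: (52,0) -> (57.955,0.731) [heading=7, draw]
Final: pos=(57.955,0.731), heading=7, 5 segment(s) drawn
Waypoints (6 total):
(0, 0)
(10, 0)
(24, 0)
(36, 0)
(52, 0)
(57.955, 0.731)

Answer: (0, 0)
(10, 0)
(24, 0)
(36, 0)
(52, 0)
(57.955, 0.731)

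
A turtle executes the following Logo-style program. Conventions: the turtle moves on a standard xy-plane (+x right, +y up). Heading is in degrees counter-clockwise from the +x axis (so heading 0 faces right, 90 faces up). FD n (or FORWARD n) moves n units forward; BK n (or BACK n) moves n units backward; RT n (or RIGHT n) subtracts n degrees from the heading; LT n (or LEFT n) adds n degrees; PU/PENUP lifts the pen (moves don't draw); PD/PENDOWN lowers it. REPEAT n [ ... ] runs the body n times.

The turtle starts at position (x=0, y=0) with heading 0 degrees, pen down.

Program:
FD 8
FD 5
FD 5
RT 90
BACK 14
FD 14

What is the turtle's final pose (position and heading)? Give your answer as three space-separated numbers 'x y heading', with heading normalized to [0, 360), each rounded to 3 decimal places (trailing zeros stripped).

Executing turtle program step by step:
Start: pos=(0,0), heading=0, pen down
FD 8: (0,0) -> (8,0) [heading=0, draw]
FD 5: (8,0) -> (13,0) [heading=0, draw]
FD 5: (13,0) -> (18,0) [heading=0, draw]
RT 90: heading 0 -> 270
BK 14: (18,0) -> (18,14) [heading=270, draw]
FD 14: (18,14) -> (18,0) [heading=270, draw]
Final: pos=(18,0), heading=270, 5 segment(s) drawn

Answer: 18 0 270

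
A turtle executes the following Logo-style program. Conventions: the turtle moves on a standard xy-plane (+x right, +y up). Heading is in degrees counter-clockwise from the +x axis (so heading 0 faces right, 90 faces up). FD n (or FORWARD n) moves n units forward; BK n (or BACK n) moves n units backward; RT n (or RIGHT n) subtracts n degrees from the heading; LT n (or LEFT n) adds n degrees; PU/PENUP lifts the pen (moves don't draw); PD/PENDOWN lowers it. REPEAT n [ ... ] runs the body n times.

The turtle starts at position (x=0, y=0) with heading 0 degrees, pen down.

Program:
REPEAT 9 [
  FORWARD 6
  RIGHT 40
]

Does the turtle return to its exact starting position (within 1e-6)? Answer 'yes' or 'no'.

Answer: yes

Derivation:
Executing turtle program step by step:
Start: pos=(0,0), heading=0, pen down
REPEAT 9 [
  -- iteration 1/9 --
  FD 6: (0,0) -> (6,0) [heading=0, draw]
  RT 40: heading 0 -> 320
  -- iteration 2/9 --
  FD 6: (6,0) -> (10.596,-3.857) [heading=320, draw]
  RT 40: heading 320 -> 280
  -- iteration 3/9 --
  FD 6: (10.596,-3.857) -> (11.638,-9.766) [heading=280, draw]
  RT 40: heading 280 -> 240
  -- iteration 4/9 --
  FD 6: (11.638,-9.766) -> (8.638,-14.962) [heading=240, draw]
  RT 40: heading 240 -> 200
  -- iteration 5/9 --
  FD 6: (8.638,-14.962) -> (3,-17.014) [heading=200, draw]
  RT 40: heading 200 -> 160
  -- iteration 6/9 --
  FD 6: (3,-17.014) -> (-2.638,-14.962) [heading=160, draw]
  RT 40: heading 160 -> 120
  -- iteration 7/9 --
  FD 6: (-2.638,-14.962) -> (-5.638,-9.766) [heading=120, draw]
  RT 40: heading 120 -> 80
  -- iteration 8/9 --
  FD 6: (-5.638,-9.766) -> (-4.596,-3.857) [heading=80, draw]
  RT 40: heading 80 -> 40
  -- iteration 9/9 --
  FD 6: (-4.596,-3.857) -> (0,0) [heading=40, draw]
  RT 40: heading 40 -> 0
]
Final: pos=(0,0), heading=0, 9 segment(s) drawn

Start position: (0, 0)
Final position: (0, 0)
Distance = 0; < 1e-6 -> CLOSED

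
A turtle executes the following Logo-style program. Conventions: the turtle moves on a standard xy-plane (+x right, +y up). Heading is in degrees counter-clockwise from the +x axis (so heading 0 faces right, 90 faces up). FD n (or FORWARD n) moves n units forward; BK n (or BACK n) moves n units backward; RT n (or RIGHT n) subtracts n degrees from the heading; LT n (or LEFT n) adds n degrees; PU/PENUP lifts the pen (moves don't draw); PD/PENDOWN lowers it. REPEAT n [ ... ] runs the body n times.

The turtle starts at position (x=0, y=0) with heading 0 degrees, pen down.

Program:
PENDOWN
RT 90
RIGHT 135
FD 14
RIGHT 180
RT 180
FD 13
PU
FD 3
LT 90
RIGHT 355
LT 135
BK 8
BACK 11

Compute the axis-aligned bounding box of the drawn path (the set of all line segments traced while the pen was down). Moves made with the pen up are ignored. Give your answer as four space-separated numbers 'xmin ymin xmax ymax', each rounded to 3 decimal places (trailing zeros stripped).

Executing turtle program step by step:
Start: pos=(0,0), heading=0, pen down
PD: pen down
RT 90: heading 0 -> 270
RT 135: heading 270 -> 135
FD 14: (0,0) -> (-9.899,9.899) [heading=135, draw]
RT 180: heading 135 -> 315
RT 180: heading 315 -> 135
FD 13: (-9.899,9.899) -> (-19.092,19.092) [heading=135, draw]
PU: pen up
FD 3: (-19.092,19.092) -> (-21.213,21.213) [heading=135, move]
LT 90: heading 135 -> 225
RT 355: heading 225 -> 230
LT 135: heading 230 -> 5
BK 8: (-21.213,21.213) -> (-29.183,20.516) [heading=5, move]
BK 11: (-29.183,20.516) -> (-40.141,19.557) [heading=5, move]
Final: pos=(-40.141,19.557), heading=5, 2 segment(s) drawn

Segment endpoints: x in {-19.092, -9.899, 0}, y in {0, 9.899, 19.092}
xmin=-19.092, ymin=0, xmax=0, ymax=19.092

Answer: -19.092 0 0 19.092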